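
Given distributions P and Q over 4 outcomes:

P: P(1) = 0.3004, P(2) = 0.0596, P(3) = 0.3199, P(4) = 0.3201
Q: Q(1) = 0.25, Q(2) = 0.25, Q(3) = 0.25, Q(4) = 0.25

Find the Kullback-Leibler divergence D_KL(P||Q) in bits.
0.1842 bits

D_KL(P||Q) = Σ P(x) log₂(P(x)/Q(x))

Computing term by term:
  P(1)·log₂(P(1)/Q(1)) = 0.3004·log₂(0.3004/0.25) = 0.07959
  P(2)·log₂(P(2)/Q(2)) = 0.0596·log₂(0.0596/0.25) = -0.12329
  P(3)·log₂(P(3)/Q(3)) = 0.3199·log₂(0.3199/0.25) = 0.11379
  P(4)·log₂(P(4)/Q(4)) = 0.3201·log₂(0.3201/0.25) = 0.11415

D_KL(P||Q) = 0.07959 - 0.12329 + 0.11379 + 0.11415 = 0.18424 ≈ 0.1842 bits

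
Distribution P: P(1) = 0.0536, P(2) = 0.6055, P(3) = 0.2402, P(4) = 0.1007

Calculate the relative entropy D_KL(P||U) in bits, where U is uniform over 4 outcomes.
0.5077 bits

U(i) = 1/4 for all i

D_KL(P||U) = Σ P(x) log₂(P(x) / (1/4))
           = Σ P(x) log₂(P(x)) + log₂(4)
           = log₂(4) - H(P)

H(P) = -Σ P(x) log₂(P(x)):
  -P(1)·log₂(P(1)) = -(0.0536)·log₂(0.0536) = 0.22628
  -P(2)·log₂(P(2)) = -(0.6055)·log₂(0.6055) = 0.43826
  -P(3)·log₂(P(3)) = -(0.2402)·log₂(0.2402) = 0.49426
  -P(4)·log₂(P(4)) = -(0.1007)·log₂(0.1007) = 0.33350
H(P) = 0.22628 + 0.43826 + 0.49426 + 0.33350 = 1.49230 bits

log₂(4) = 2.00000 bits

D_KL(P||U) = 2.00000 - 1.49230 = 0.50770 ≈ 0.5077 bits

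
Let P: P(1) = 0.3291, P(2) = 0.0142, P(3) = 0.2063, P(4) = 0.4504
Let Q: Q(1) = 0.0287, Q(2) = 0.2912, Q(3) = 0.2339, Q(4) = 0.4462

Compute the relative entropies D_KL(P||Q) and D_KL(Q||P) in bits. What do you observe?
D_KL(P||Q) = 1.0651 bits, D_KL(Q||P) = 1.2044 bits. The two directions give different values (D_KL(Q||P) exceeds D_KL(P||Q) by 0.1393 bits): KL divergence is asymmetric.

D_KL(P||Q) = Σ P(x) log₂(P(x)/Q(x))

Computing term by term:
  P(1)·log₂(P(1)/Q(1)) = 0.3291·log₂(0.3291/0.0287) = 1.15824
  P(2)·log₂(P(2)/Q(2)) = 0.0142·log₂(0.0142/0.2912) = -0.06188
  P(3)·log₂(P(3)/Q(3)) = 0.2063·log₂(0.2063/0.2339) = -0.03737
  P(4)·log₂(P(4)/Q(4)) = 0.4504·log₂(0.4504/0.4462) = 0.00609

D_KL(P||Q) = 1.15824 - 0.06188 - 0.03737 + 0.00609 = 1.06508 ≈ 1.0651 bits

D_KL(Q||P) = Σ Q(x) log₂(Q(x)/P(x))

Computing term by term:
  Q(1)·log₂(Q(1)/P(1)) = 0.0287·log₂(0.0287/0.3291) = -0.10101
  Q(2)·log₂(Q(2)/P(2)) = 0.2912·log₂(0.2912/0.0142) = 1.26906
  Q(3)·log₂(Q(3)/P(3)) = 0.2339·log₂(0.2339/0.2063) = 0.04237
  Q(4)·log₂(Q(4)/P(4)) = 0.4462·log₂(0.4462/0.4504) = -0.00603

D_KL(Q||P) = -0.10101 + 1.26906 + 0.04237 - 0.00603 = 1.20439 ≈ 1.2044 bits

These are NOT equal (difference: 0.1393 bits). KL divergence is asymmetric: D_KL(P||Q) ≠ D_KL(Q||P) in general.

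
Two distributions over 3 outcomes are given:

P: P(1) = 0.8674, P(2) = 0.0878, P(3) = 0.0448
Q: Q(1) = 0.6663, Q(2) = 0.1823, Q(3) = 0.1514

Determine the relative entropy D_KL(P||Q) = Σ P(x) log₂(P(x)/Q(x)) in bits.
0.1588 bits

D_KL(P||Q) = Σ P(x) log₂(P(x)/Q(x))

Computing term by term:
  P(1)·log₂(P(1)/Q(1)) = 0.8674·log₂(0.8674/0.6663) = 0.33007
  P(2)·log₂(P(2)/Q(2)) = 0.0878·log₂(0.0878/0.1823) = -0.09254
  P(3)·log₂(P(3)/Q(3)) = 0.0448·log₂(0.0448/0.1514) = -0.07870

D_KL(P||Q) = 0.33007 - 0.09254 - 0.07870 = 0.15883 ≈ 0.1588 bits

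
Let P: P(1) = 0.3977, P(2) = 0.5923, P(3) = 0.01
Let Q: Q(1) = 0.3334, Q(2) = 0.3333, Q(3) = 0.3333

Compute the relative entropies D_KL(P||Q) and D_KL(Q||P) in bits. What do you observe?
D_KL(P||Q) = 0.5419 bits, D_KL(Q||P) = 1.3248 bits. The two directions give different values (D_KL(Q||P) exceeds D_KL(P||Q) by 0.7829 bits): KL divergence is asymmetric.

D_KL(P||Q) = Σ P(x) log₂(P(x)/Q(x))

Computing term by term:
  P(1)·log₂(P(1)/Q(1)) = 0.3977·log₂(0.3977/0.3334) = 0.10119
  P(2)·log₂(P(2)/Q(2)) = 0.5923·log₂(0.5923/0.3333) = 0.49132
  P(3)·log₂(P(3)/Q(3)) = 0.01·log₂(0.01/0.3333) = -0.05059

D_KL(P||Q) = 0.10119 + 0.49132 - 0.05059 = 0.54192 ≈ 0.5419 bits

D_KL(Q||P) = Σ Q(x) log₂(Q(x)/P(x))

Computing term by term:
  Q(1)·log₂(Q(1)/P(1)) = 0.3334·log₂(0.3334/0.3977) = -0.08483
  Q(2)·log₂(Q(2)/P(2)) = 0.3333·log₂(0.3333/0.5923) = -0.27647
  Q(3)·log₂(Q(3)/P(3)) = 0.3333·log₂(0.3333/0.01) = 1.68608

D_KL(Q||P) = -0.08483 - 0.27647 + 1.68608 = 1.32478 ≈ 1.3248 bits

These are NOT equal (difference: 0.7829 bits). KL divergence is asymmetric: D_KL(P||Q) ≠ D_KL(Q||P) in general.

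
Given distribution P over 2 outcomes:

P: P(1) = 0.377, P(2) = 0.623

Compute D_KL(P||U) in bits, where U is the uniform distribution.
0.0441 bits

U(i) = 1/2 for all i

D_KL(P||U) = Σ P(x) log₂(P(x) / (1/2))
           = Σ P(x) log₂(P(x)) + log₂(2)
           = log₂(2) - H(P)

H(P) = -Σ P(x) log₂(P(x)):
  -P(1)·log₂(P(1)) = -(0.377)·log₂(0.377) = 0.53058
  -P(2)·log₂(P(2)) = -(0.623)·log₂(0.623) = 0.42532
H(P) = 0.53058 + 0.42532 = 0.95590 bits

log₂(2) = 1.00000 bits

D_KL(P||U) = 1.00000 - 0.95590 = 0.04410 ≈ 0.0441 bits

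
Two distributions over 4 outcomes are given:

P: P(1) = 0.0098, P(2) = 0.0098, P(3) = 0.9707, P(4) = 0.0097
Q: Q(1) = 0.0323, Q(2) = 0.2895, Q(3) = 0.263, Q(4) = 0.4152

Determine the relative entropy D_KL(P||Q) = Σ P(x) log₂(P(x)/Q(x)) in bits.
1.7115 bits

D_KL(P||Q) = Σ P(x) log₂(P(x)/Q(x))

Computing term by term:
  P(1)·log₂(P(1)/Q(1)) = 0.0098·log₂(0.0098/0.0323) = -0.01686
  P(2)·log₂(P(2)/Q(2)) = 0.0098·log₂(0.0098/0.2895) = -0.04787
  P(3)·log₂(P(3)/Q(3)) = 0.9707·log₂(0.9707/0.263) = 1.82876
  P(4)·log₂(P(4)/Q(4)) = 0.0097·log₂(0.0097/0.4152) = -0.05257

D_KL(P||Q) = -0.01686 - 0.04787 + 1.82876 - 0.05257 = 1.71146 ≈ 1.7115 bits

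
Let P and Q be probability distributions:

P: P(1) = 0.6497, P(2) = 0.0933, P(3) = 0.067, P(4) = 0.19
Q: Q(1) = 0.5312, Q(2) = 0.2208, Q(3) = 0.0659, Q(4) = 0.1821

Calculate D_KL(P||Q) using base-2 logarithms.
0.0860 bits

D_KL(P||Q) = Σ P(x) log₂(P(x)/Q(x))

Computing term by term:
  P(1)·log₂(P(1)/Q(1)) = 0.6497·log₂(0.6497/0.5312) = 0.18875
  P(2)·log₂(P(2)/Q(2)) = 0.0933·log₂(0.0933/0.2208) = -0.11595
  P(3)·log₂(P(3)/Q(3)) = 0.067·log₂(0.067/0.0659) = 0.00160
  P(4)·log₂(P(4)/Q(4)) = 0.19·log₂(0.19/0.1821) = 0.01164

D_KL(P||Q) = 0.18875 - 0.11595 + 0.00160 + 0.01164 = 0.08604 ≈ 0.0860 bits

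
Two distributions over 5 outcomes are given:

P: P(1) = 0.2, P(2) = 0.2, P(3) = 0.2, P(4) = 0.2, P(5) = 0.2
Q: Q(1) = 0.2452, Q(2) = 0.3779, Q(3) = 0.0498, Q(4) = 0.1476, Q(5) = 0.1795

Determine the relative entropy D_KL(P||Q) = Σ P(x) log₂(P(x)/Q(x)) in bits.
0.2776 bits

D_KL(P||Q) = Σ P(x) log₂(P(x)/Q(x))

Computing term by term:
  P(1)·log₂(P(1)/Q(1)) = 0.2·log₂(0.2/0.2452) = -0.05879
  P(2)·log₂(P(2)/Q(2)) = 0.2·log₂(0.2/0.3779) = -0.18360
  P(3)·log₂(P(3)/Q(3)) = 0.2·log₂(0.2/0.0498) = 0.40116
  P(4)·log₂(P(4)/Q(4)) = 0.2·log₂(0.2/0.1476) = 0.08766
  P(5)·log₂(P(5)/Q(5)) = 0.2·log₂(0.2/0.1795) = 0.03120

D_KL(P||Q) = -0.05879 - 0.18360 + 0.40116 + 0.08766 + 0.03120 = 0.27763 ≈ 0.2776 bits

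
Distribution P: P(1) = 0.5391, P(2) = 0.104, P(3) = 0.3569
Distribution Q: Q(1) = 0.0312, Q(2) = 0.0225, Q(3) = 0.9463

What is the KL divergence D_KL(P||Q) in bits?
1.9438 bits

D_KL(P||Q) = Σ P(x) log₂(P(x)/Q(x))

Computing term by term:
  P(1)·log₂(P(1)/Q(1)) = 0.5391·log₂(0.5391/0.0312) = 2.21621
  P(2)·log₂(P(2)/Q(2)) = 0.104·log₂(0.104/0.0225) = 0.22969
  P(3)·log₂(P(3)/Q(3)) = 0.3569·log₂(0.3569/0.9463) = -0.50208

D_KL(P||Q) = 2.21621 + 0.22969 - 0.50208 = 1.94382 ≈ 1.9438 bits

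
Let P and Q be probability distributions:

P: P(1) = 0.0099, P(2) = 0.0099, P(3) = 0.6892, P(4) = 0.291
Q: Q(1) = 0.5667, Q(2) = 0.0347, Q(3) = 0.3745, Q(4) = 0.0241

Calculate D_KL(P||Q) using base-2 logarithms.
1.5766 bits

D_KL(P||Q) = Σ P(x) log₂(P(x)/Q(x))

Computing term by term:
  P(1)·log₂(P(1)/Q(1)) = 0.0099·log₂(0.0099/0.5667) = -0.05781
  P(2)·log₂(P(2)/Q(2)) = 0.0099·log₂(0.0099/0.0347) = -0.01791
  P(3)·log₂(P(3)/Q(3)) = 0.6892·log₂(0.6892/0.3745) = 0.60647
  P(4)·log₂(P(4)/Q(4)) = 0.291·log₂(0.291/0.0241) = 1.04583

D_KL(P||Q) = -0.05781 - 0.01791 + 0.60647 + 1.04583 = 1.57658 ≈ 1.5766 bits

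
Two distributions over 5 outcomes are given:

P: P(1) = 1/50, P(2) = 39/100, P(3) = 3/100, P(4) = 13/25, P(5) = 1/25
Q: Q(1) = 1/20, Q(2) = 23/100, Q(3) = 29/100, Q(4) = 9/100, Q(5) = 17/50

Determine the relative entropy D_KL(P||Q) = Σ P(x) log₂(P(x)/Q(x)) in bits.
1.3649 bits

D_KL(P||Q) = Σ P(x) log₂(P(x)/Q(x))

Computing term by term:
  P(1)·log₂(P(1)/Q(1)) = (1/50)·log₂((1/50)/(1/20)) = -0.02644
  P(2)·log₂(P(2)/Q(2)) = (39/100)·log₂((39/100)/(23/100)) = 0.29712
  P(3)·log₂(P(3)/Q(3)) = (3/100)·log₂((3/100)/(29/100)) = -0.09819
  P(4)·log₂(P(4)/Q(4)) = (13/25)·log₂((13/25)/(9/100)) = 1.31587
  P(5)·log₂(P(5)/Q(5)) = (1/25)·log₂((1/25)/(17/50)) = -0.12350

D_KL(P||Q) = -0.02644 + 0.29712 - 0.09819 + 1.31587 - 0.12350 = 1.36486 ≈ 1.3649 bits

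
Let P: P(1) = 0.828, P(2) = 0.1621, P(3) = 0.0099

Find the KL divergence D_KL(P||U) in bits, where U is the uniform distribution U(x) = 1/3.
0.8681 bits

U(i) = 1/3 for all i

D_KL(P||U) = Σ P(x) log₂(P(x) / (1/3))
           = Σ P(x) log₂(P(x)) + log₂(3)
           = log₂(3) - H(P)

H(P) = -Σ P(x) log₂(P(x)):
  -P(1)·log₂(P(1)) = -(0.828)·log₂(0.828) = 0.22546
  -P(2)·log₂(P(2)) = -(0.1621)·log₂(0.1621) = 0.42552
  -P(3)·log₂(P(3)) = -(0.0099)·log₂(0.0099) = 0.06592
H(P) = 0.22546 + 0.42552 + 0.06592 = 0.71690 bits

log₂(3) = 1.58496 bits

D_KL(P||U) = 1.58496 - 0.71690 = 0.86806 ≈ 0.8681 bits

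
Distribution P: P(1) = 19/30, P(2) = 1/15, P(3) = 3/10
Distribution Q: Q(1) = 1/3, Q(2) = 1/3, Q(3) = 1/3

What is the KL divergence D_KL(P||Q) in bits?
0.3861 bits

D_KL(P||Q) = Σ P(x) log₂(P(x)/Q(x))

Computing term by term:
  P(1)·log₂(P(1)/Q(1)) = (19/30)·log₂((19/30)/(1/3)) = 0.58647
  P(2)·log₂(P(2)/Q(2)) = (1/15)·log₂((1/15)/(1/3)) = -0.15480
  P(3)·log₂(P(3)/Q(3)) = (3/10)·log₂((3/10)/(1/3)) = -0.04560

D_KL(P||Q) = 0.58647 - 0.15480 - 0.04560 = 0.38607 ≈ 0.3861 bits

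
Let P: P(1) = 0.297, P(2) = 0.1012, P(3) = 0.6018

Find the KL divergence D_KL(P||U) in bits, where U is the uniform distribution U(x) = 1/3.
0.2894 bits

U(i) = 1/3 for all i

D_KL(P||U) = Σ P(x) log₂(P(x) / (1/3))
           = Σ P(x) log₂(P(x)) + log₂(3)
           = log₂(3) - H(P)

H(P) = -Σ P(x) log₂(P(x)):
  -P(1)·log₂(P(1)) = -(0.297)·log₂(0.297) = 0.52019
  -P(2)·log₂(P(2)) = -(0.1012)·log₂(0.1012) = 0.33444
  -P(3)·log₂(P(3)) = -(0.6018)·log₂(0.6018) = 0.44091
H(P) = 0.52019 + 0.33444 + 0.44091 = 1.29554 bits

log₂(3) = 1.58496 bits

D_KL(P||U) = 1.58496 - 1.29554 = 0.28942 ≈ 0.2894 bits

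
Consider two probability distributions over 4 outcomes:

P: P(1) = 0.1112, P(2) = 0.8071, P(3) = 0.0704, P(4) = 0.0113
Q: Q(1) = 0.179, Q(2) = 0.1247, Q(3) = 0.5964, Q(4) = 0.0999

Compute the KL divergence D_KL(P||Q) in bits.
1.8456 bits

D_KL(P||Q) = Σ P(x) log₂(P(x)/Q(x))

Computing term by term:
  P(1)·log₂(P(1)/Q(1)) = 0.1112·log₂(0.1112/0.179) = -0.07637
  P(2)·log₂(P(2)/Q(2)) = 0.8071·log₂(0.8071/0.1247) = 2.17456
  P(3)·log₂(P(3)/Q(3)) = 0.0704·log₂(0.0704/0.5964) = -0.21702
  P(4)·log₂(P(4)/Q(4)) = 0.0113·log₂(0.0113/0.0999) = -0.03553

D_KL(P||Q) = -0.07637 + 2.17456 - 0.21702 - 0.03553 = 1.84564 ≈ 1.8456 bits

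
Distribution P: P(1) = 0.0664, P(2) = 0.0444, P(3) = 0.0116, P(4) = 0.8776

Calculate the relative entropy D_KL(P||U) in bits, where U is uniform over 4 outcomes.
1.3008 bits

U(i) = 1/4 for all i

D_KL(P||U) = Σ P(x) log₂(P(x) / (1/4))
           = Σ P(x) log₂(P(x)) + log₂(4)
           = log₂(4) - H(P)

H(P) = -Σ P(x) log₂(P(x)):
  -P(1)·log₂(P(1)) = -(0.0664)·log₂(0.0664) = 0.25980
  -P(2)·log₂(P(2)) = -(0.0444)·log₂(0.0444) = 0.19950
  -P(3)·log₂(P(3)) = -(0.0116)·log₂(0.0116) = 0.07458
  -P(4)·log₂(P(4)) = -(0.8776)·log₂(0.8776) = 0.16531
H(P) = 0.25980 + 0.19950 + 0.07458 + 0.16531 = 0.69919 bits

log₂(4) = 2.00000 bits

D_KL(P||U) = 2.00000 - 0.69919 = 1.30081 ≈ 1.3008 bits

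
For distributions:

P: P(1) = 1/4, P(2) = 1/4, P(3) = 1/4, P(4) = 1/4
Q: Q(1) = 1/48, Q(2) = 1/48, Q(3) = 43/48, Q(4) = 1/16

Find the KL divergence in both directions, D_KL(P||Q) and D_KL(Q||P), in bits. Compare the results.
D_KL(P||Q) = 1.8322 bits, D_KL(Q||P) = 1.3751 bits. D_KL(P||Q) is larger than D_KL(Q||P) by 0.4571 bits; the two directions differ.

D_KL(P||Q) = Σ P(x) log₂(P(x)/Q(x))

Computing term by term:
  P(1)·log₂(P(1)/Q(1)) = (1/4)·log₂((1/4)/(1/48)) = 0.89624
  P(2)·log₂(P(2)/Q(2)) = (1/4)·log₂((1/4)/(1/48)) = 0.89624
  P(3)·log₂(P(3)/Q(3)) = (1/4)·log₂((1/4)/(43/48)) = -0.46033
  P(4)·log₂(P(4)/Q(4)) = (1/4)·log₂((1/4)/(1/16)) = 0.50000

D_KL(P||Q) = 0.89624 + 0.89624 - 0.46033 + 0.50000 = 1.83215 ≈ 1.8322 bits

D_KL(Q||P) = Σ Q(x) log₂(Q(x)/P(x))

Computing term by term:
  Q(1)·log₂(Q(1)/P(1)) = (1/48)·log₂((1/48)/(1/4)) = -0.07469
  Q(2)·log₂(Q(2)/P(2)) = (1/48)·log₂((1/48)/(1/4)) = -0.07469
  Q(3)·log₂(Q(3)/P(3)) = (43/48)·log₂((43/48)/(1/4)) = 1.64950
  Q(4)·log₂(Q(4)/P(4)) = (1/16)·log₂((1/16)/(1/4)) = -0.12500

D_KL(Q||P) = -0.07469 - 0.07469 + 1.64950 - 0.12500 = 1.37512 ≈ 1.3751 bits

These are NOT equal (difference: 0.4571 bits). KL divergence is asymmetric: D_KL(P||Q) ≠ D_KL(Q||P) in general.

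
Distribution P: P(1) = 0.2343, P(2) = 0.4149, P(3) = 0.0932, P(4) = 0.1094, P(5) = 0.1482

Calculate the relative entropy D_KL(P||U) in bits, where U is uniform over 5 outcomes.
0.2283 bits

U(i) = 1/5 for all i

D_KL(P||U) = Σ P(x) log₂(P(x) / (1/5))
           = Σ P(x) log₂(P(x)) + log₂(5)
           = log₂(5) - H(P)

H(P) = -Σ P(x) log₂(P(x)):
  -P(1)·log₂(P(1)) = -(0.2343)·log₂(0.2343) = 0.49052
  -P(2)·log₂(P(2)) = -(0.4149)·log₂(0.4149) = 0.52658
  -P(3)·log₂(P(3)) = -(0.0932)·log₂(0.0932) = 0.31907
  -P(4)·log₂(P(4)) = -(0.1094)·log₂(0.1094) = 0.34924
  -P(5)·log₂(P(5)) = -(0.1482)·log₂(0.1482) = 0.40820
H(P) = 0.49052 + 0.52658 + 0.31907 + 0.34924 + 0.40820 = 2.09361 bits

log₂(5) = 2.32193 bits

D_KL(P||U) = 2.32193 - 2.09361 = 0.22832 ≈ 0.2283 bits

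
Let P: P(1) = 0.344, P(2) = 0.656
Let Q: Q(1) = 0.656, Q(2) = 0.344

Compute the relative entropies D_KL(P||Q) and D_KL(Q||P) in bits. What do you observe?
D_KL(P||Q) = 0.2906 bits, D_KL(Q||P) = 0.2906 bits. The two directions give the same value here, because Q is a self-inverse relabeling of P; in general KL divergence is asymmetric.

D_KL(P||Q) = Σ P(x) log₂(P(x)/Q(x))

Computing term by term:
  P(1)·log₂(P(1)/Q(1)) = 0.344·log₂(0.344/0.656) = -0.32036
  P(2)·log₂(P(2)/Q(2)) = 0.656·log₂(0.656/0.344) = 0.61092

D_KL(P||Q) = -0.32036 + 0.61092 = 0.29056 ≈ 0.2906 bits

D_KL(Q||P) = Σ Q(x) log₂(Q(x)/P(x))

Computing term by term:
  Q(1)·log₂(Q(1)/P(1)) = 0.656·log₂(0.656/0.344) = 0.61092
  Q(2)·log₂(Q(2)/P(2)) = 0.344·log₂(0.344/0.656) = -0.32036

D_KL(Q||P) = 0.61092 - 0.32036 = 0.29056 ≈ 0.2906 bits

These ARE equal here. Q is P with outcomes relabeled (Q(1) = P(2), Q(2) = P(1)) by a relabeling that is its own inverse, so the two sums contain exactly the same terms in a different order. This is a special case — KL divergence is not symmetric in general: D_KL(P||Q) ≠ D_KL(Q||P) for most P, Q.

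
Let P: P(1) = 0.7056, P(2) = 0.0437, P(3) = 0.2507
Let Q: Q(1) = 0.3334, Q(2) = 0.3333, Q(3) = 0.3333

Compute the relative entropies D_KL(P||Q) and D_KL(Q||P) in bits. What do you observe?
D_KL(P||Q) = 0.5321 bits, D_KL(Q||P) = 0.7533 bits. The two directions give different values (D_KL(Q||P) exceeds D_KL(P||Q) by 0.2212 bits): KL divergence is asymmetric.

D_KL(P||Q) = Σ P(x) log₂(P(x)/Q(x))

Computing term by term:
  P(1)·log₂(P(1)/Q(1)) = 0.7056·log₂(0.7056/0.3334) = 0.76317
  P(2)·log₂(P(2)/Q(2)) = 0.0437·log₂(0.0437/0.3333) = -0.12809
  P(3)·log₂(P(3)/Q(3)) = 0.2507·log₂(0.2507/0.3333) = -0.10300

D_KL(P||Q) = 0.76317 - 0.12809 - 0.10300 = 0.53208 ≈ 0.5321 bits

D_KL(Q||P) = Σ Q(x) log₂(Q(x)/P(x))

Computing term by term:
  Q(1)·log₂(Q(1)/P(1)) = 0.3334·log₂(0.3334/0.7056) = -0.36060
  Q(2)·log₂(Q(2)/P(2)) = 0.3333·log₂(0.3333/0.0437) = 0.97694
  Q(3)·log₂(Q(3)/P(3)) = 0.3333·log₂(0.3333/0.2507) = 0.13694

D_KL(Q||P) = -0.36060 + 0.97694 + 0.13694 = 0.75328 ≈ 0.7533 bits

These are NOT equal (difference: 0.2212 bits). KL divergence is asymmetric: D_KL(P||Q) ≠ D_KL(Q||P) in general.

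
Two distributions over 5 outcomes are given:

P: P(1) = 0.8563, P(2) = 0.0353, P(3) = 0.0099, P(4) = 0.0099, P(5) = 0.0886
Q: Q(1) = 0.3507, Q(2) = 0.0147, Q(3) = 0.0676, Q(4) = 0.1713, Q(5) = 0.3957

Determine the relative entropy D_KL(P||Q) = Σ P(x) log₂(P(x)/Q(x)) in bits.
0.8880 bits

D_KL(P||Q) = Σ P(x) log₂(P(x)/Q(x))

Computing term by term:
  P(1)·log₂(P(1)/Q(1)) = 0.8563·log₂(0.8563/0.3507) = 1.10281
  P(2)·log₂(P(2)/Q(2)) = 0.0353·log₂(0.0353/0.0147) = 0.04461
  P(3)·log₂(P(3)/Q(3)) = 0.0099·log₂(0.0099/0.0676) = -0.02744
  P(4)·log₂(P(4)/Q(4)) = 0.0099·log₂(0.0099/0.1713) = -0.04072
  P(5)·log₂(P(5)/Q(5)) = 0.0886·log₂(0.0886/0.3957) = -0.19129

D_KL(P||Q) = 1.10281 + 0.04461 - 0.02744 - 0.04072 - 0.19129 = 0.88797 ≈ 0.8880 bits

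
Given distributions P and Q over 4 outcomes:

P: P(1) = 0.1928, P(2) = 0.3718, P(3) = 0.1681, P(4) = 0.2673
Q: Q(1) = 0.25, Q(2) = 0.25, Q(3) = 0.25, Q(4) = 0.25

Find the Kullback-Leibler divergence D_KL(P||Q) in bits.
0.0702 bits

D_KL(P||Q) = Σ P(x) log₂(P(x)/Q(x))

Computing term by term:
  P(1)·log₂(P(1)/Q(1)) = 0.1928·log₂(0.1928/0.25) = -0.07227
  P(2)·log₂(P(2)/Q(2)) = 0.3718·log₂(0.3718/0.25) = 0.21289
  P(3)·log₂(P(3)/Q(3)) = 0.1681·log₂(0.1681/0.25) = -0.09626
  P(4)·log₂(P(4)/Q(4)) = 0.2673·log₂(0.2673/0.25) = 0.02580

D_KL(P||Q) = -0.07227 + 0.21289 - 0.09626 + 0.02580 = 0.07016 ≈ 0.0702 bits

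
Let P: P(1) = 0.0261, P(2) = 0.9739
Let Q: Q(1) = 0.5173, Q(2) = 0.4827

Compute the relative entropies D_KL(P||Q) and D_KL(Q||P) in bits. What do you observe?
D_KL(P||Q) = 0.8738 bits, D_KL(Q||P) = 1.7402 bits. The two directions give different values (D_KL(Q||P) exceeds D_KL(P||Q) by 0.8664 bits): KL divergence is asymmetric.

D_KL(P||Q) = Σ P(x) log₂(P(x)/Q(x))

Computing term by term:
  P(1)·log₂(P(1)/Q(1)) = 0.0261·log₂(0.0261/0.5173) = -0.11246
  P(2)·log₂(P(2)/Q(2)) = 0.9739·log₂(0.9739/0.4827) = 0.98622

D_KL(P||Q) = -0.11246 + 0.98622 = 0.87376 ≈ 0.8738 bits

D_KL(Q||P) = Σ Q(x) log₂(Q(x)/P(x))

Computing term by term:
  Q(1)·log₂(Q(1)/P(1)) = 0.5173·log₂(0.5173/0.0261) = 2.22898
  Q(2)·log₂(Q(2)/P(2)) = 0.4827·log₂(0.4827/0.9739) = -0.48880

D_KL(Q||P) = 2.22898 - 0.48880 = 1.74018 ≈ 1.7402 bits

These are NOT equal (difference: 0.8664 bits). KL divergence is asymmetric: D_KL(P||Q) ≠ D_KL(Q||P) in general.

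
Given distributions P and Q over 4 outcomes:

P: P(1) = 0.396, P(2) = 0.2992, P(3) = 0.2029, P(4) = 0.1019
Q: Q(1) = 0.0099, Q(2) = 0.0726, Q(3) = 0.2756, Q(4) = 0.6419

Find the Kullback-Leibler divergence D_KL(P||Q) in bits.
2.3586 bits

D_KL(P||Q) = Σ P(x) log₂(P(x)/Q(x))

Computing term by term:
  P(1)·log₂(P(1)/Q(1)) = 0.396·log₂(0.396/0.0099) = 2.10748
  P(2)·log₂(P(2)/Q(2)) = 0.2992·log₂(0.2992/0.0726) = 0.61129
  P(3)·log₂(P(3)/Q(3)) = 0.2029·log₂(0.2029/0.2756) = -0.08964
  P(4)·log₂(P(4)/Q(4)) = 0.1019·log₂(0.1019/0.6419) = -0.27056

D_KL(P||Q) = 2.10748 + 0.61129 - 0.08964 - 0.27056 = 2.35857 ≈ 2.3586 bits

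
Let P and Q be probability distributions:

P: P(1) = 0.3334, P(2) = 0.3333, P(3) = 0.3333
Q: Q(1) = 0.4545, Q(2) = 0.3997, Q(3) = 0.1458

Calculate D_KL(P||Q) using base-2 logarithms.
0.1612 bits

D_KL(P||Q) = Σ P(x) log₂(P(x)/Q(x))

Computing term by term:
  P(1)·log₂(P(1)/Q(1)) = 0.3334·log₂(0.3334/0.4545) = -0.14904
  P(2)·log₂(P(2)/Q(2)) = 0.3333·log₂(0.3333/0.3997) = -0.08736
  P(3)·log₂(P(3)/Q(3)) = 0.3333·log₂(0.3333/0.1458) = 0.39757

D_KL(P||Q) = -0.14904 - 0.08736 + 0.39757 = 0.16117 ≈ 0.1612 bits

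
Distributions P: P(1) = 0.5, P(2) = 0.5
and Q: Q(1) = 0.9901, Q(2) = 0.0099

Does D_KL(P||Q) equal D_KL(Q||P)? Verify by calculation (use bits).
D_KL(P||Q) = 2.3364 bits, D_KL(Q||P) = 0.9199 bits. No — D_KL(P||Q) ≠ D_KL(Q||P) for this pair.

D_KL(P||Q) = Σ P(x) log₂(P(x)/Q(x))

Computing term by term:
  P(1)·log₂(P(1)/Q(1)) = 0.5·log₂(0.5/0.9901) = -0.49282
  P(2)·log₂(P(2)/Q(2)) = 0.5·log₂(0.5/0.0099) = 2.82918

D_KL(P||Q) = -0.49282 + 2.82918 = 2.33636 ≈ 2.3364 bits

D_KL(Q||P) = Σ Q(x) log₂(Q(x)/P(x))

Computing term by term:
  Q(1)·log₂(Q(1)/P(1)) = 0.9901·log₂(0.9901/0.5) = 0.97589
  Q(2)·log₂(Q(2)/P(2)) = 0.0099·log₂(0.0099/0.5) = -0.05602

D_KL(Q||P) = 0.97589 - 0.05602 = 0.91987 ≈ 0.9199 bits

These are NOT equal (difference: 1.4165 bits). KL divergence is asymmetric: D_KL(P||Q) ≠ D_KL(Q||P) in general.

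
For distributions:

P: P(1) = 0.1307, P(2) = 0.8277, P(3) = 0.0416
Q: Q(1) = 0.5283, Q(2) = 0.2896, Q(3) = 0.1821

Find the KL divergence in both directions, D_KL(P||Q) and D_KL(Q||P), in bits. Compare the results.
D_KL(P||Q) = 0.9020 bits, D_KL(Q||P) = 1.0137 bits. D_KL(Q||P) is larger than D_KL(P||Q) by 0.1117 bits; the two directions differ.

D_KL(P||Q) = Σ P(x) log₂(P(x)/Q(x))

Computing term by term:
  P(1)·log₂(P(1)/Q(1)) = 0.1307·log₂(0.1307/0.5283) = -0.26337
  P(2)·log₂(P(2)/Q(2)) = 0.8277·log₂(0.8277/0.2896) = 1.25400
  P(3)·log₂(P(3)/Q(3)) = 0.0416·log₂(0.0416/0.1821) = -0.08861

D_KL(P||Q) = -0.26337 + 1.25400 - 0.08861 = 0.90202 ≈ 0.9020 bits

D_KL(Q||P) = Σ Q(x) log₂(Q(x)/P(x))

Computing term by term:
  Q(1)·log₂(Q(1)/P(1)) = 0.5283·log₂(0.5283/0.1307) = 1.06458
  Q(2)·log₂(Q(2)/P(2)) = 0.2896·log₂(0.2896/0.8277) = -0.43876
  Q(3)·log₂(Q(3)/P(3)) = 0.1821·log₂(0.1821/0.0416) = 0.38789

D_KL(Q||P) = 1.06458 - 0.43876 + 0.38789 = 1.01371 ≈ 1.0137 bits

These are NOT equal (difference: 0.1117 bits). KL divergence is asymmetric: D_KL(P||Q) ≠ D_KL(Q||P) in general.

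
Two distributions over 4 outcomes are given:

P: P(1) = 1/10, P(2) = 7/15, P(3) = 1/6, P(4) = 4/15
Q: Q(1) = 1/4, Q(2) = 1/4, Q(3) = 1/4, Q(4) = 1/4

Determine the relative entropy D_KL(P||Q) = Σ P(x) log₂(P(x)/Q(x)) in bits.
0.2154 bits

D_KL(P||Q) = Σ P(x) log₂(P(x)/Q(x))

Computing term by term:
  P(1)·log₂(P(1)/Q(1)) = (1/10)·log₂((1/10)/(1/4)) = -0.13219
  P(2)·log₂(P(2)/Q(2)) = (7/15)·log₂((7/15)/(1/4)) = 0.42022
  P(3)·log₂(P(3)/Q(3)) = (1/6)·log₂((1/6)/(1/4)) = -0.09749
  P(4)·log₂(P(4)/Q(4)) = (4/15)·log₂((4/15)/(1/4)) = 0.02483

D_KL(P||Q) = -0.13219 + 0.42022 - 0.09749 + 0.02483 = 0.21537 ≈ 0.2154 bits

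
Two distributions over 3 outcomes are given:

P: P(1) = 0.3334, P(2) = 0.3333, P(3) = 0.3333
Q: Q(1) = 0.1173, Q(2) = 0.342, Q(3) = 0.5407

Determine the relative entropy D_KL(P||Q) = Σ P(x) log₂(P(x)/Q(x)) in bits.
0.2574 bits

D_KL(P||Q) = Σ P(x) log₂(P(x)/Q(x))

Computing term by term:
  P(1)·log₂(P(1)/Q(1)) = 0.3334·log₂(0.3334/0.1173) = 0.50245
  P(2)·log₂(P(2)/Q(2)) = 0.3333·log₂(0.3333/0.342) = -0.01239
  P(3)·log₂(P(3)/Q(3)) = 0.3333·log₂(0.3333/0.5407) = -0.23265

D_KL(P||Q) = 0.50245 - 0.01239 - 0.23265 = 0.25741 ≈ 0.2574 bits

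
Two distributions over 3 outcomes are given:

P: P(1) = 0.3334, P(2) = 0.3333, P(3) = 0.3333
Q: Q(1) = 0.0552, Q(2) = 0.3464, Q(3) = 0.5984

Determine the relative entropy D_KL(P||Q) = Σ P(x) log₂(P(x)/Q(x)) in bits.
0.5651 bits

D_KL(P||Q) = Σ P(x) log₂(P(x)/Q(x))

Computing term by term:
  P(1)·log₂(P(1)/Q(1)) = 0.3334·log₂(0.3334/0.0552) = 0.86501
  P(2)·log₂(P(2)/Q(2)) = 0.3333·log₂(0.3333/0.3464) = -0.01854
  P(3)·log₂(P(3)/Q(3)) = 0.3333·log₂(0.3333/0.5984) = -0.28140

D_KL(P||Q) = 0.86501 - 0.01854 - 0.28140 = 0.56507 ≈ 0.5651 bits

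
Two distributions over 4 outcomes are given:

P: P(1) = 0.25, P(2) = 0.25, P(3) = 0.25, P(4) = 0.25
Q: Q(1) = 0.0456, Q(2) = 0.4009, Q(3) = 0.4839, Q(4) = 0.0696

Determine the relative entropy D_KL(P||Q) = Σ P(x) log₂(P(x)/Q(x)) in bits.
0.6664 bits

D_KL(P||Q) = Σ P(x) log₂(P(x)/Q(x))

Computing term by term:
  P(1)·log₂(P(1)/Q(1)) = 0.25·log₂(0.25/0.0456) = 0.61371
  P(2)·log₂(P(2)/Q(2)) = 0.25·log₂(0.25/0.4009) = -0.17033
  P(3)·log₂(P(3)/Q(3)) = 0.25·log₂(0.25/0.4839) = -0.23820
  P(4)·log₂(P(4)/Q(4)) = 0.25·log₂(0.25/0.0696) = 0.46119

D_KL(P||Q) = 0.61371 - 0.17033 - 0.23820 + 0.46119 = 0.66637 ≈ 0.6664 bits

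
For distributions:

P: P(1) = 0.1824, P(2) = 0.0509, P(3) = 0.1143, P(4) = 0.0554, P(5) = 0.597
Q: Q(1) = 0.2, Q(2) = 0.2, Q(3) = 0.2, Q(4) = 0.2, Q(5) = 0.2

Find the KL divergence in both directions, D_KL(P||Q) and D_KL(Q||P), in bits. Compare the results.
D_KL(P||Q) = 0.6223 bits, D_KL(Q||P) = 0.6377 bits. D_KL(Q||P) is larger than D_KL(P||Q) by 0.0154 bits; the two directions differ.

D_KL(P||Q) = Σ P(x) log₂(P(x)/Q(x))

Computing term by term:
  P(1)·log₂(P(1)/Q(1)) = 0.1824·log₂(0.1824/0.2) = -0.02424
  P(2)·log₂(P(2)/Q(2)) = 0.0509·log₂(0.0509/0.2) = -0.10049
  P(3)·log₂(P(3)/Q(3)) = 0.1143·log₂(0.1143/0.2) = -0.09226
  P(4)·log₂(P(4)/Q(4)) = 0.0554·log₂(0.0554/0.2) = -0.10260
  P(5)·log₂(P(5)/Q(5)) = 0.597·log₂(0.597/0.2) = 0.94191

D_KL(P||Q) = -0.02424 - 0.10049 - 0.09226 - 0.10260 + 0.94191 = 0.62232 ≈ 0.6223 bits

D_KL(Q||P) = Σ Q(x) log₂(Q(x)/P(x))

Computing term by term:
  Q(1)·log₂(Q(1)/P(1)) = 0.2·log₂(0.2/0.1824) = 0.02658
  Q(2)·log₂(Q(2)/P(2)) = 0.2·log₂(0.2/0.0509) = 0.39485
  Q(3)·log₂(Q(3)/P(3)) = 0.2·log₂(0.2/0.1143) = 0.16143
  Q(4)·log₂(Q(4)/P(4)) = 0.2·log₂(0.2/0.0554) = 0.37041
  Q(5)·log₂(Q(5)/P(5)) = 0.2·log₂(0.2/0.597) = -0.31555

D_KL(Q||P) = 0.02658 + 0.39485 + 0.16143 + 0.37041 - 0.31555 = 0.63772 ≈ 0.6377 bits

These are NOT equal (difference: 0.0154 bits). KL divergence is asymmetric: D_KL(P||Q) ≠ D_KL(Q||P) in general.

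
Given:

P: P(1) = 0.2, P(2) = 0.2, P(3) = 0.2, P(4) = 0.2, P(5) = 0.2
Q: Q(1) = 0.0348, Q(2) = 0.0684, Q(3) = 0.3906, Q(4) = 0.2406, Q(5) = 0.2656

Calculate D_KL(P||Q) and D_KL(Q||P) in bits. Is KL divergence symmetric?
D_KL(P||Q) = 0.4858 bits, D_KL(Q||P) = 0.3564 bits. No, KL divergence is not symmetric.

D_KL(P||Q) = Σ P(x) log₂(P(x)/Q(x))

Computing term by term:
  P(1)·log₂(P(1)/Q(1)) = 0.2·log₂(0.2/0.0348) = 0.50457
  P(2)·log₂(P(2)/Q(2)) = 0.2·log₂(0.2/0.0684) = 0.30959
  P(3)·log₂(P(3)/Q(3)) = 0.2·log₂(0.2/0.3906) = -0.19314
  P(4)·log₂(P(4)/Q(4)) = 0.2·log₂(0.2/0.2406) = -0.05333
  P(5)·log₂(P(5)/Q(5)) = 0.2·log₂(0.2/0.2656) = -0.08185

D_KL(P||Q) = 0.50457 + 0.30959 - 0.19314 - 0.05333 - 0.08185 = 0.48584 ≈ 0.4858 bits

D_KL(Q||P) = Σ Q(x) log₂(Q(x)/P(x))

Computing term by term:
  Q(1)·log₂(Q(1)/P(1)) = 0.0348·log₂(0.0348/0.2) = -0.08779
  Q(2)·log₂(Q(2)/P(2)) = 0.0684·log₂(0.0684/0.2) = -0.10588
  Q(3)·log₂(Q(3)/P(3)) = 0.3906·log₂(0.3906/0.2) = 0.37720
  Q(4)·log₂(Q(4)/P(4)) = 0.2406·log₂(0.2406/0.2) = 0.06415
  Q(5)·log₂(Q(5)/P(5)) = 0.2656·log₂(0.2656/0.2) = 0.10870

D_KL(Q||P) = -0.08779 - 0.10588 + 0.37720 + 0.06415 + 0.10870 = 0.35638 ≈ 0.3564 bits

These are NOT equal (difference: 0.1294 bits). KL divergence is asymmetric: D_KL(P||Q) ≠ D_KL(Q||P) in general.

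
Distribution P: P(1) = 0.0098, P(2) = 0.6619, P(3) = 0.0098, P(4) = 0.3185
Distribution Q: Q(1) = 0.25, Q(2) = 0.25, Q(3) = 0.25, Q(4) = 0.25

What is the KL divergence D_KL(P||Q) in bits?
0.9494 bits

D_KL(P||Q) = Σ P(x) log₂(P(x)/Q(x))

Computing term by term:
  P(1)·log₂(P(1)/Q(1)) = 0.0098·log₂(0.0098/0.25) = -0.04580
  P(2)·log₂(P(2)/Q(2)) = 0.6619·log₂(0.6619/0.25) = 0.92976
  P(3)·log₂(P(3)/Q(3)) = 0.0098·log₂(0.0098/0.25) = -0.04580
  P(4)·log₂(P(4)/Q(4)) = 0.3185·log₂(0.3185/0.25) = 0.11127

D_KL(P||Q) = -0.04580 + 0.92976 - 0.04580 + 0.11127 = 0.94943 ≈ 0.9494 bits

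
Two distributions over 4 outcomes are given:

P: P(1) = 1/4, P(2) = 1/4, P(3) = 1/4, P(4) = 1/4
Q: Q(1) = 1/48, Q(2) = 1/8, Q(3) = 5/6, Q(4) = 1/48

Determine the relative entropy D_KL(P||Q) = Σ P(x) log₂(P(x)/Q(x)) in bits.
1.6082 bits

D_KL(P||Q) = Σ P(x) log₂(P(x)/Q(x))

Computing term by term:
  P(1)·log₂(P(1)/Q(1)) = (1/4)·log₂((1/4)/(1/48)) = 0.89624
  P(2)·log₂(P(2)/Q(2)) = (1/4)·log₂((1/4)/(1/8)) = 0.25000
  P(3)·log₂(P(3)/Q(3)) = (1/4)·log₂((1/4)/(5/6)) = -0.43424
  P(4)·log₂(P(4)/Q(4)) = (1/4)·log₂((1/4)/(1/48)) = 0.89624

D_KL(P||Q) = 0.89624 + 0.25000 - 0.43424 + 0.89624 = 1.60824 ≈ 1.6082 bits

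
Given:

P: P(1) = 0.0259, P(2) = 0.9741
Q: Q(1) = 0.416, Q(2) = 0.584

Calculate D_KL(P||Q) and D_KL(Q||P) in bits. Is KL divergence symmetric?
D_KL(P||Q) = 0.6152 bits, D_KL(Q||P) = 1.2353 bits. No, KL divergence is not symmetric.

D_KL(P||Q) = Σ P(x) log₂(P(x)/Q(x))

Computing term by term:
  P(1)·log₂(P(1)/Q(1)) = 0.0259·log₂(0.0259/0.416) = -0.10374
  P(2)·log₂(P(2)/Q(2)) = 0.9741·log₂(0.9741/0.584) = 0.71898

D_KL(P||Q) = -0.10374 + 0.71898 = 0.61524 ≈ 0.6152 bits

D_KL(Q||P) = Σ Q(x) log₂(Q(x)/P(x))

Computing term by term:
  Q(1)·log₂(Q(1)/P(1)) = 0.416·log₂(0.416/0.0259) = 1.66631
  Q(2)·log₂(Q(2)/P(2)) = 0.584·log₂(0.584/0.9741) = -0.43105

D_KL(Q||P) = 1.66631 - 0.43105 = 1.23526 ≈ 1.2353 bits

These are NOT equal (difference: 0.6201 bits). KL divergence is asymmetric: D_KL(P||Q) ≠ D_KL(Q||P) in general.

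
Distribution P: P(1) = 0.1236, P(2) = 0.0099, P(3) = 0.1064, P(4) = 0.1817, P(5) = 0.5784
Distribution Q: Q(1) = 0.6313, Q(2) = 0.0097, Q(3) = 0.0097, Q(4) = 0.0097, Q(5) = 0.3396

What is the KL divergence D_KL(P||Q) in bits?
1.2896 bits

D_KL(P||Q) = Σ P(x) log₂(P(x)/Q(x))

Computing term by term:
  P(1)·log₂(P(1)/Q(1)) = 0.1236·log₂(0.1236/0.6313) = -0.29079
  P(2)·log₂(P(2)/Q(2)) = 0.0099·log₂(0.0099/0.0097) = 0.00029
  P(3)·log₂(P(3)/Q(3)) = 0.1064·log₂(0.1064/0.0097) = 0.36765
  P(4)·log₂(P(4)/Q(4)) = 0.1817·log₂(0.1817/0.0097) = 0.76812
  P(5)·log₂(P(5)/Q(5)) = 0.5784·log₂(0.5784/0.3396) = 0.44434

D_KL(P||Q) = -0.29079 + 0.00029 + 0.36765 + 0.76812 + 0.44434 = 1.28961 ≈ 1.2896 bits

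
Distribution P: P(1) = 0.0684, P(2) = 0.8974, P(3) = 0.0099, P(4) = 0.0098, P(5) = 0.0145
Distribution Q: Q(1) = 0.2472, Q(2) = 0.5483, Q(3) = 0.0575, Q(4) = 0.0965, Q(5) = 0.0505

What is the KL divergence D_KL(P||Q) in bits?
0.4275 bits

D_KL(P||Q) = Σ P(x) log₂(P(x)/Q(x))

Computing term by term:
  P(1)·log₂(P(1)/Q(1)) = 0.0684·log₂(0.0684/0.2472) = -0.12679
  P(2)·log₂(P(2)/Q(2)) = 0.8974·log₂(0.8974/0.5483) = 0.63786
  P(3)·log₂(P(3)/Q(3)) = 0.0099·log₂(0.0099/0.0575) = -0.02513
  P(4)·log₂(P(4)/Q(4)) = 0.0098·log₂(0.0098/0.0965) = -0.03234
  P(5)·log₂(P(5)/Q(5)) = 0.0145·log₂(0.0145/0.0505) = -0.02610

D_KL(P||Q) = -0.12679 + 0.63786 - 0.02513 - 0.03234 - 0.02610 = 0.42750 ≈ 0.4275 bits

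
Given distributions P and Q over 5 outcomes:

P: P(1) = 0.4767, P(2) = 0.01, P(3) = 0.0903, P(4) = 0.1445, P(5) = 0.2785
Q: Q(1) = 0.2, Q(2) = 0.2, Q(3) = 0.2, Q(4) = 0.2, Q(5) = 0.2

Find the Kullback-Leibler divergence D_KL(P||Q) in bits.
0.5158 bits

D_KL(P||Q) = Σ P(x) log₂(P(x)/Q(x))

Computing term by term:
  P(1)·log₂(P(1)/Q(1)) = 0.4767·log₂(0.4767/0.2) = 0.59734
  P(2)·log₂(P(2)/Q(2)) = 0.01·log₂(0.01/0.2) = -0.04322
  P(3)·log₂(P(3)/Q(3)) = 0.0903·log₂(0.0903/0.2) = -0.10359
  P(4)·log₂(P(4)/Q(4)) = 0.1445·log₂(0.1445/0.2) = -0.06776
  P(5)·log₂(P(5)/Q(5)) = 0.2785·log₂(0.2785/0.2) = 0.13303

D_KL(P||Q) = 0.59734 - 0.04322 - 0.10359 - 0.06776 + 0.13303 = 0.51580 ≈ 0.5158 bits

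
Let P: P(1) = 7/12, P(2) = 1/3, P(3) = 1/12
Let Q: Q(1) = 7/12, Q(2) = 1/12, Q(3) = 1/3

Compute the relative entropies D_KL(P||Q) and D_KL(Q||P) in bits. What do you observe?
D_KL(P||Q) = 0.5000 bits, D_KL(Q||P) = 0.5000 bits. The two directions give the same value here, because Q is a self-inverse relabeling of P; in general KL divergence is asymmetric.

D_KL(P||Q) = Σ P(x) log₂(P(x)/Q(x))

Computing term by term:
  P(1)·log₂(P(1)/Q(1)) = (7/12)·log₂((7/12)/(7/12)) = 0.00000
  P(2)·log₂(P(2)/Q(2)) = (1/3)·log₂((1/3)/(1/12)) = 0.66667
  P(3)·log₂(P(3)/Q(3)) = (1/12)·log₂((1/12)/(1/3)) = -0.16667

D_KL(P||Q) = 0.00000 + 0.66667 - 0.16667 = 0.50000 ≈ 0.5000 bits

D_KL(Q||P) = Σ Q(x) log₂(Q(x)/P(x))

Computing term by term:
  Q(1)·log₂(Q(1)/P(1)) = (7/12)·log₂((7/12)/(7/12)) = 0.00000
  Q(2)·log₂(Q(2)/P(2)) = (1/12)·log₂((1/12)/(1/3)) = -0.16667
  Q(3)·log₂(Q(3)/P(3)) = (1/3)·log₂((1/3)/(1/12)) = 0.66667

D_KL(Q||P) = 0.00000 - 0.16667 + 0.66667 = 0.50000 ≈ 0.5000 bits

These ARE equal here. Q is P with outcomes relabeled (Q(2) = P(3), Q(3) = P(2)) by a relabeling that is its own inverse, so the two sums contain exactly the same terms in a different order. This is a special case — KL divergence is not symmetric in general: D_KL(P||Q) ≠ D_KL(Q||P) for most P, Q.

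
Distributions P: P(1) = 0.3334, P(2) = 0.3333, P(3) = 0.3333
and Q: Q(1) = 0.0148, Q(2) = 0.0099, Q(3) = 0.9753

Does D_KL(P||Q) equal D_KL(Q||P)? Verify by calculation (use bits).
D_KL(P||Q) = 2.6728 bits, D_KL(Q||P) = 1.3940 bits. No — D_KL(P||Q) ≠ D_KL(Q||P) for this pair.

D_KL(P||Q) = Σ P(x) log₂(P(x)/Q(x))

Computing term by term:
  P(1)·log₂(P(1)/Q(1)) = 0.3334·log₂(0.3334/0.0148) = 1.49816
  P(2)·log₂(P(2)/Q(2)) = 0.3333·log₂(0.3333/0.0099) = 1.69091
  P(3)·log₂(P(3)/Q(3)) = 0.3333·log₂(0.3333/0.9753) = -0.51629

D_KL(P||Q) = 1.49816 + 1.69091 - 0.51629 = 2.67278 ≈ 2.6728 bits

D_KL(Q||P) = Σ Q(x) log₂(Q(x)/P(x))

Computing term by term:
  Q(1)·log₂(Q(1)/P(1)) = 0.0148·log₂(0.0148/0.3334) = -0.06651
  Q(2)·log₂(Q(2)/P(2)) = 0.0099·log₂(0.0099/0.3333) = -0.05023
  Q(3)·log₂(Q(3)/P(3)) = 0.9753·log₂(0.9753/0.3333) = 1.51076

D_KL(Q||P) = -0.06651 - 0.05023 + 1.51076 = 1.39402 ≈ 1.3940 bits

These are NOT equal (difference: 1.2788 bits). KL divergence is asymmetric: D_KL(P||Q) ≠ D_KL(Q||P) in general.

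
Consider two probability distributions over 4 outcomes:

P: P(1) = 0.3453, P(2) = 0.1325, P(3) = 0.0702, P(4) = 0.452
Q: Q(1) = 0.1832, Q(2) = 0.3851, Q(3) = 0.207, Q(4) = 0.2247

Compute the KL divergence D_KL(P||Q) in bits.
0.4580 bits

D_KL(P||Q) = Σ P(x) log₂(P(x)/Q(x))

Computing term by term:
  P(1)·log₂(P(1)/Q(1)) = 0.3453·log₂(0.3453/0.1832) = 0.31575
  P(2)·log₂(P(2)/Q(2)) = 0.1325·log₂(0.1325/0.3851) = -0.20395
  P(3)·log₂(P(3)/Q(3)) = 0.0702·log₂(0.0702/0.207) = -0.10952
  P(4)·log₂(P(4)/Q(4)) = 0.452·log₂(0.452/0.2247) = 0.45576

D_KL(P||Q) = 0.31575 - 0.20395 - 0.10952 + 0.45576 = 0.45804 ≈ 0.4580 bits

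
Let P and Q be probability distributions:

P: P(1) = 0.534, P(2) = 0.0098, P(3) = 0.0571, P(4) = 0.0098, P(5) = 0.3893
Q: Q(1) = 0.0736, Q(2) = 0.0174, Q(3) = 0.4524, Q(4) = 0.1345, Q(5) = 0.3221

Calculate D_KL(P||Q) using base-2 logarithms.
1.4175 bits

D_KL(P||Q) = Σ P(x) log₂(P(x)/Q(x))

Computing term by term:
  P(1)·log₂(P(1)/Q(1)) = 0.534·log₂(0.534/0.0736) = 1.52674
  P(2)·log₂(P(2)/Q(2)) = 0.0098·log₂(0.0098/0.0174) = -0.00812
  P(3)·log₂(P(3)/Q(3)) = 0.0571·log₂(0.0571/0.4524) = -0.17050
  P(4)·log₂(P(4)/Q(4)) = 0.0098·log₂(0.0098/0.1345) = -0.03703
  P(5)·log₂(P(5)/Q(5)) = 0.3893·log₂(0.3893/0.3221) = 0.10642

D_KL(P||Q) = 1.52674 - 0.00812 - 0.17050 - 0.03703 + 0.10642 = 1.41751 ≈ 1.4175 bits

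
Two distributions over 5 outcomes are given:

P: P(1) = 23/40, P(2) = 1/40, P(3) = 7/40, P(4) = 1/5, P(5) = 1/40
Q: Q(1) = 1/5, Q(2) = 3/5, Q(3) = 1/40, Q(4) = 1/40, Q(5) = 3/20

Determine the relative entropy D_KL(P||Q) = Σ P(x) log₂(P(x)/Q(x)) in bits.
1.7881 bits

D_KL(P||Q) = Σ P(x) log₂(P(x)/Q(x))

Computing term by term:
  P(1)·log₂(P(1)/Q(1)) = (23/40)·log₂((23/40)/(1/5)) = 0.87605
  P(2)·log₂(P(2)/Q(2)) = (1/40)·log₂((1/40)/(3/5)) = -0.11462
  P(3)·log₂(P(3)/Q(3)) = (7/40)·log₂((7/40)/(1/40)) = 0.49129
  P(4)·log₂(P(4)/Q(4)) = (1/5)·log₂((1/5)/(1/40)) = 0.60000
  P(5)·log₂(P(5)/Q(5)) = (1/40)·log₂((1/40)/(3/20)) = -0.06462

D_KL(P||Q) = 0.87605 - 0.11462 + 0.49129 + 0.60000 - 0.06462 = 1.78810 ≈ 1.7881 bits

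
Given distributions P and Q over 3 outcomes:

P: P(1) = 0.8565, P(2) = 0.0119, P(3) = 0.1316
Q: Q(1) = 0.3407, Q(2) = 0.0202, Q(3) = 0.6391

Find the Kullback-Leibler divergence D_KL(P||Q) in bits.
0.8300 bits

D_KL(P||Q) = Σ P(x) log₂(P(x)/Q(x))

Computing term by term:
  P(1)·log₂(P(1)/Q(1)) = 0.8565·log₂(0.8565/0.3407) = 1.13910
  P(2)·log₂(P(2)/Q(2)) = 0.0119·log₂(0.0119/0.0202) = -0.00908
  P(3)·log₂(P(3)/Q(3)) = 0.1316·log₂(0.1316/0.6391) = -0.30003

D_KL(P||Q) = 1.13910 - 0.00908 - 0.30003 = 0.82999 ≈ 0.8300 bits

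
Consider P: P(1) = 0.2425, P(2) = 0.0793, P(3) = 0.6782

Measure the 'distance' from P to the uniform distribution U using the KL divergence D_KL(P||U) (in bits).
0.4194 bits

U(i) = 1/3 for all i

D_KL(P||U) = Σ P(x) log₂(P(x) / (1/3))
           = Σ P(x) log₂(P(x)) + log₂(3)
           = log₂(3) - H(P)

H(P) = -Σ P(x) log₂(P(x)):
  -P(1)·log₂(P(1)) = -(0.2425)·log₂(0.2425) = 0.49566
  -P(2)·log₂(P(2)) = -(0.0793)·log₂(0.0793) = 0.28996
  -P(3)·log₂(P(3)) = -(0.6782)·log₂(0.6782) = 0.37994
H(P) = 0.49566 + 0.28996 + 0.37994 = 1.16556 bits

log₂(3) = 1.58496 bits

D_KL(P||U) = 1.58496 - 1.16556 = 0.41940 ≈ 0.4194 bits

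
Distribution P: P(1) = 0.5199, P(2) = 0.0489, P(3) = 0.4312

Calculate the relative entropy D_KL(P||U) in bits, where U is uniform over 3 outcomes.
0.3581 bits

U(i) = 1/3 for all i

D_KL(P||U) = Σ P(x) log₂(P(x) / (1/3))
           = Σ P(x) log₂(P(x)) + log₂(3)
           = log₂(3) - H(P)

H(P) = -Σ P(x) log₂(P(x)):
  -P(1)·log₂(P(1)) = -(0.5199)·log₂(0.5199) = 0.49063
  -P(2)·log₂(P(2)) = -(0.0489)·log₂(0.0489) = 0.21291
  -P(3)·log₂(P(3)) = -(0.4312)·log₂(0.4312) = 0.52329
H(P) = 0.49063 + 0.21291 + 0.52329 = 1.22683 bits

log₂(3) = 1.58496 bits

D_KL(P||U) = 1.58496 - 1.22683 = 0.35813 ≈ 0.3581 bits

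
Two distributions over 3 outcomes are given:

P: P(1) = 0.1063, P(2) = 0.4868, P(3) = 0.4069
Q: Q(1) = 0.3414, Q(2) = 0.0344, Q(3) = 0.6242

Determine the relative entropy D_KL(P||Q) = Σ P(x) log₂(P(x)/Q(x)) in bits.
1.4308 bits

D_KL(P||Q) = Σ P(x) log₂(P(x)/Q(x))

Computing term by term:
  P(1)·log₂(P(1)/Q(1)) = 0.1063·log₂(0.1063/0.3414) = -0.17894
  P(2)·log₂(P(2)/Q(2)) = 0.4868·log₂(0.4868/0.0344) = 1.86096
  P(3)·log₂(P(3)/Q(3)) = 0.4069·log₂(0.4069/0.6242) = -0.25119

D_KL(P||Q) = -0.17894 + 1.86096 - 0.25119 = 1.43083 ≈ 1.4308 bits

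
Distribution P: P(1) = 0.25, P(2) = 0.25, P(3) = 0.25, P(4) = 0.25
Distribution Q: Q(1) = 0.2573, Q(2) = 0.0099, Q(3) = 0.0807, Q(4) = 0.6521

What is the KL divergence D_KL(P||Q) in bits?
1.2162 bits

D_KL(P||Q) = Σ P(x) log₂(P(x)/Q(x))

Computing term by term:
  P(1)·log₂(P(1)/Q(1)) = 0.25·log₂(0.25/0.2573) = -0.01038
  P(2)·log₂(P(2)/Q(2)) = 0.25·log₂(0.25/0.0099) = 1.16459
  P(3)·log₂(P(3)/Q(3)) = 0.25·log₂(0.25/0.0807) = 0.40782
  P(4)·log₂(P(4)/Q(4)) = 0.25·log₂(0.25/0.6521) = -0.34579

D_KL(P||Q) = -0.01038 + 1.16459 + 0.40782 - 0.34579 = 1.21624 ≈ 1.2162 bits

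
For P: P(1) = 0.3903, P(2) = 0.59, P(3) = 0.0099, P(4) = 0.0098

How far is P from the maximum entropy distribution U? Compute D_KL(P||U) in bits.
0.8898 bits

U(i) = 1/4 for all i

D_KL(P||U) = Σ P(x) log₂(P(x) / (1/4))
           = Σ P(x) log₂(P(x)) + log₂(4)
           = log₂(4) - H(P)

H(P) = -Σ P(x) log₂(P(x)):
  -P(1)·log₂(P(1)) = -(0.3903)·log₂(0.3903) = 0.52977
  -P(2)·log₂(P(2)) = -(0.59)·log₂(0.59) = 0.44912
  -P(3)·log₂(P(3)) = -(0.0099)·log₂(0.0099) = 0.06592
  -P(4)·log₂(P(4)) = -(0.0098)·log₂(0.0098) = 0.06540
H(P) = 0.52977 + 0.44912 + 0.06592 + 0.06540 = 1.11021 bits

log₂(4) = 2.00000 bits

D_KL(P||U) = 2.00000 - 1.11021 = 0.88979 ≈ 0.8898 bits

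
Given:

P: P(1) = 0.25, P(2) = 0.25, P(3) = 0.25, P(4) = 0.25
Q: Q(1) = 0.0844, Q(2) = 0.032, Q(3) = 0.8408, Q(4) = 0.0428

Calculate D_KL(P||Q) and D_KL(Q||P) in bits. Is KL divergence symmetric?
D_KL(P||Q) = 1.3322 bits, D_KL(Q||P) = 1.1352 bits. No, KL divergence is not symmetric.

D_KL(P||Q) = Σ P(x) log₂(P(x)/Q(x))

Computing term by term:
  P(1)·log₂(P(1)/Q(1)) = 0.25·log₂(0.25/0.0844) = 0.39165
  P(2)·log₂(P(2)/Q(2)) = 0.25·log₂(0.25/0.032) = 0.74145
  P(3)·log₂(P(3)/Q(3)) = 0.25·log₂(0.25/0.8408) = -0.43746
  P(4)·log₂(P(4)/Q(4)) = 0.25·log₂(0.25/0.0428) = 0.63656

D_KL(P||Q) = 0.39165 + 0.74145 - 0.43746 + 0.63656 = 1.33220 ≈ 1.3322 bits

D_KL(Q||P) = Σ Q(x) log₂(Q(x)/P(x))

Computing term by term:
  Q(1)·log₂(Q(1)/P(1)) = 0.0844·log₂(0.0844/0.25) = -0.13222
  Q(2)·log₂(Q(2)/P(2)) = 0.032·log₂(0.032/0.25) = -0.09491
  Q(3)·log₂(Q(3)/P(3)) = 0.8408·log₂(0.8408/0.25) = 1.47126
  Q(4)·log₂(Q(4)/P(4)) = 0.0428·log₂(0.0428/0.25) = -0.10898

D_KL(Q||P) = -0.13222 - 0.09491 + 1.47126 - 0.10898 = 1.13515 ≈ 1.1352 bits

These are NOT equal (difference: 0.1970 bits). KL divergence is asymmetric: D_KL(P||Q) ≠ D_KL(Q||P) in general.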